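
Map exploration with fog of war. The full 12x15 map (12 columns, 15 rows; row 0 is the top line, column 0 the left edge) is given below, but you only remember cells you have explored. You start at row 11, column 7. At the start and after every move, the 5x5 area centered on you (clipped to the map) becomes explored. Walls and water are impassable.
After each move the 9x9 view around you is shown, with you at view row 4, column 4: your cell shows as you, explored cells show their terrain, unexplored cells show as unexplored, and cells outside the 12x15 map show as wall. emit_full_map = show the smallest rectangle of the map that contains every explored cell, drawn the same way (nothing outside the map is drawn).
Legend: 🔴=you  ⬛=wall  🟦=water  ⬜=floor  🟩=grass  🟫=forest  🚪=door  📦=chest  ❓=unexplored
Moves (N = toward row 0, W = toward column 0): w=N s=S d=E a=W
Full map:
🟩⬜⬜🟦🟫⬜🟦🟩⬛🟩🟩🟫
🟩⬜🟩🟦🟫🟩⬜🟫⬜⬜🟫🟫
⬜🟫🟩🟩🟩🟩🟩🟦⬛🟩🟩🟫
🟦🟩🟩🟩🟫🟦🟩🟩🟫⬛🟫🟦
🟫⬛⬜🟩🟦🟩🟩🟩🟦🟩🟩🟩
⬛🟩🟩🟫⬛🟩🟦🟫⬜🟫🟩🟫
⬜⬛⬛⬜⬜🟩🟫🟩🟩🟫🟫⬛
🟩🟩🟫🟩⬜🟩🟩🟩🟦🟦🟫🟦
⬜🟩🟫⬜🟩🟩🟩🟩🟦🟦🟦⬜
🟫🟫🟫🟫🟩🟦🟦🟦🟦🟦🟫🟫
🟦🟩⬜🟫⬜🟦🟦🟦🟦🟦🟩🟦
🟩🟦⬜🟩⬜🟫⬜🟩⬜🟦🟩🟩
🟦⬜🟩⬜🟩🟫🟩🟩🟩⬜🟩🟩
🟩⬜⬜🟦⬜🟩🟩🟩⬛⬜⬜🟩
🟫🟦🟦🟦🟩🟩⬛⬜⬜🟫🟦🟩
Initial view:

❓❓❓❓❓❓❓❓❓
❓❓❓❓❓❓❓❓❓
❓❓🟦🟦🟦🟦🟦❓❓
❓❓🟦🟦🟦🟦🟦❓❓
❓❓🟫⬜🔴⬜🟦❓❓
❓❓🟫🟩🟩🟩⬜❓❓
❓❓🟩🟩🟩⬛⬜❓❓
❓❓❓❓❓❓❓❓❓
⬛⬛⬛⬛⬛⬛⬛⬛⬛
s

❓❓❓❓❓❓❓❓❓
❓❓🟦🟦🟦🟦🟦❓❓
❓❓🟦🟦🟦🟦🟦❓❓
❓❓🟫⬜🟩⬜🟦❓❓
❓❓🟫🟩🔴🟩⬜❓❓
❓❓🟩🟩🟩⬛⬜❓❓
❓❓🟩⬛⬜⬜🟫❓❓
⬛⬛⬛⬛⬛⬛⬛⬛⬛
⬛⬛⬛⬛⬛⬛⬛⬛⬛

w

❓❓❓❓❓❓❓❓❓
❓❓❓❓❓❓❓❓❓
❓❓🟦🟦🟦🟦🟦❓❓
❓❓🟦🟦🟦🟦🟦❓❓
❓❓🟫⬜🔴⬜🟦❓❓
❓❓🟫🟩🟩🟩⬜❓❓
❓❓🟩🟩🟩⬛⬜❓❓
❓❓🟩⬛⬜⬜🟫❓❓
⬛⬛⬛⬛⬛⬛⬛⬛⬛

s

❓❓❓❓❓❓❓❓❓
❓❓🟦🟦🟦🟦🟦❓❓
❓❓🟦🟦🟦🟦🟦❓❓
❓❓🟫⬜🟩⬜🟦❓❓
❓❓🟫🟩🔴🟩⬜❓❓
❓❓🟩🟩🟩⬛⬜❓❓
❓❓🟩⬛⬜⬜🟫❓❓
⬛⬛⬛⬛⬛⬛⬛⬛⬛
⬛⬛⬛⬛⬛⬛⬛⬛⬛

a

❓❓❓❓❓❓❓❓❓
❓❓❓🟦🟦🟦🟦🟦❓
❓❓⬜🟦🟦🟦🟦🟦❓
❓❓⬜🟫⬜🟩⬜🟦❓
❓❓🟩🟫🔴🟩🟩⬜❓
❓❓⬜🟩🟩🟩⬛⬜❓
❓❓🟩🟩⬛⬜⬜🟫❓
⬛⬛⬛⬛⬛⬛⬛⬛⬛
⬛⬛⬛⬛⬛⬛⬛⬛⬛

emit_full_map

❓🟦🟦🟦🟦🟦
⬜🟦🟦🟦🟦🟦
⬜🟫⬜🟩⬜🟦
🟩🟫🔴🟩🟩⬜
⬜🟩🟩🟩⬛⬜
🟩🟩⬛⬜⬜🟫

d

❓❓❓❓❓❓❓❓❓
❓❓🟦🟦🟦🟦🟦❓❓
❓⬜🟦🟦🟦🟦🟦❓❓
❓⬜🟫⬜🟩⬜🟦❓❓
❓🟩🟫🟩🔴🟩⬜❓❓
❓⬜🟩🟩🟩⬛⬜❓❓
❓🟩🟩⬛⬜⬜🟫❓❓
⬛⬛⬛⬛⬛⬛⬛⬛⬛
⬛⬛⬛⬛⬛⬛⬛⬛⬛

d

❓❓❓❓❓❓❓❓⬛
❓🟦🟦🟦🟦🟦❓❓⬛
⬜🟦🟦🟦🟦🟦🟩❓⬛
⬜🟫⬜🟩⬜🟦🟩❓⬛
🟩🟫🟩🟩🔴⬜🟩❓⬛
⬜🟩🟩🟩⬛⬜⬜❓⬛
🟩🟩⬛⬜⬜🟫🟦❓⬛
⬛⬛⬛⬛⬛⬛⬛⬛⬛
⬛⬛⬛⬛⬛⬛⬛⬛⬛

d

❓❓❓❓❓❓❓⬛⬛
🟦🟦🟦🟦🟦❓❓⬛⬛
🟦🟦🟦🟦🟦🟩🟦⬛⬛
🟫⬜🟩⬜🟦🟩🟩⬛⬛
🟫🟩🟩🟩🔴🟩🟩⬛⬛
🟩🟩🟩⬛⬜⬜🟩⬛⬛
🟩⬛⬜⬜🟫🟦🟩⬛⬛
⬛⬛⬛⬛⬛⬛⬛⬛⬛
⬛⬛⬛⬛⬛⬛⬛⬛⬛

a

❓❓❓❓❓❓❓❓⬛
❓🟦🟦🟦🟦🟦❓❓⬛
⬜🟦🟦🟦🟦🟦🟩🟦⬛
⬜🟫⬜🟩⬜🟦🟩🟩⬛
🟩🟫🟩🟩🔴⬜🟩🟩⬛
⬜🟩🟩🟩⬛⬜⬜🟩⬛
🟩🟩⬛⬜⬜🟫🟦🟩⬛
⬛⬛⬛⬛⬛⬛⬛⬛⬛
⬛⬛⬛⬛⬛⬛⬛⬛⬛

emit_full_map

❓🟦🟦🟦🟦🟦❓❓
⬜🟦🟦🟦🟦🟦🟩🟦
⬜🟫⬜🟩⬜🟦🟩🟩
🟩🟫🟩🟩🔴⬜🟩🟩
⬜🟩🟩🟩⬛⬜⬜🟩
🟩🟩⬛⬜⬜🟫🟦🟩

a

❓❓❓❓❓❓❓❓❓
❓❓🟦🟦🟦🟦🟦❓❓
❓⬜🟦🟦🟦🟦🟦🟩🟦
❓⬜🟫⬜🟩⬜🟦🟩🟩
❓🟩🟫🟩🔴🟩⬜🟩🟩
❓⬜🟩🟩🟩⬛⬜⬜🟩
❓🟩🟩⬛⬜⬜🟫🟦🟩
⬛⬛⬛⬛⬛⬛⬛⬛⬛
⬛⬛⬛⬛⬛⬛⬛⬛⬛

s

❓❓🟦🟦🟦🟦🟦❓❓
❓⬜🟦🟦🟦🟦🟦🟩🟦
❓⬜🟫⬜🟩⬜🟦🟩🟩
❓🟩🟫🟩🟩🟩⬜🟩🟩
❓⬜🟩🟩🔴⬛⬜⬜🟩
❓🟩🟩⬛⬜⬜🟫🟦🟩
⬛⬛⬛⬛⬛⬛⬛⬛⬛
⬛⬛⬛⬛⬛⬛⬛⬛⬛
⬛⬛⬛⬛⬛⬛⬛⬛⬛

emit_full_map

❓🟦🟦🟦🟦🟦❓❓
⬜🟦🟦🟦🟦🟦🟩🟦
⬜🟫⬜🟩⬜🟦🟩🟩
🟩🟫🟩🟩🟩⬜🟩🟩
⬜🟩🟩🔴⬛⬜⬜🟩
🟩🟩⬛⬜⬜🟫🟦🟩


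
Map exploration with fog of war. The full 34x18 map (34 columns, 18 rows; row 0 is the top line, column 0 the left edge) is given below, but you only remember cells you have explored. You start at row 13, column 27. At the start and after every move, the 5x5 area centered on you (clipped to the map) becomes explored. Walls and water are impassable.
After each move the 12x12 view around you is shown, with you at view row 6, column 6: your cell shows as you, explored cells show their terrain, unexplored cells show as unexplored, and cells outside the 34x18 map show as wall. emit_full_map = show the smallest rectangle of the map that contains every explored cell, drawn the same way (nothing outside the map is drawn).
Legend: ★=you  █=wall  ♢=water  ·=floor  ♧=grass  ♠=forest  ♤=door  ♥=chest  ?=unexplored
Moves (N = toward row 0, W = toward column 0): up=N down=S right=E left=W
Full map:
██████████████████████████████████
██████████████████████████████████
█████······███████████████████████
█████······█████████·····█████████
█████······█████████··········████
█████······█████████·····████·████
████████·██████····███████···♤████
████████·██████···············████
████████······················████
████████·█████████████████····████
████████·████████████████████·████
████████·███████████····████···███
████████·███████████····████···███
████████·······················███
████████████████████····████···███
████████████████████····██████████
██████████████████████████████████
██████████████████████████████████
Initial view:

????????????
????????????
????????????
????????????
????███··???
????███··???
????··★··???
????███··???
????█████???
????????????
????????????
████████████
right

????????????
????????????
????????????
????????????
???███···???
???███···???
???···★··???
???███···???
???██████???
????????????
????????????
████████████

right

???????????█
???????????█
???????????█
???????????█
??███···█??█
??███···█??█
??····★·█??█
??███···█??█
??███████??█
???????????█
???????????█
████████████

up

???????????█
???????????█
???????????█
???????????█
????██·██??█
??███···█??█
??███·★·█??█
??······█??█
??███···█??█
??███████??█
???????????█
???????????█

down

???????????█
???????????█
???????????█
????██·██??█
??███···█??█
??███···█??█
??····★·█??█
??███···█??█
??███████??█
???????????█
???????????█
████████████

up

???????????█
???????????█
???????????█
???????????█
????██·██??█
??███···█??█
??███·★·█??█
??······█??█
??███···█??█
??███████??█
???????????█
???????????█

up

???????????█
???????????█
???????????█
???????????█
????···██??█
????██·██??█
??███·★·█??█
??███···█??█
??······█??█
??███···█??█
??███████??█
???????????█

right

??????????██
??????????██
??????????██
??????????██
???···███?██
???██·███?██
?███··★██?██
?███···██?██
?······██?██
?███···█??██
?███████??██
??????????██

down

??????????██
??????????██
??????????██
???···███?██
???██·███?██
?███···██?██
?███··★██?██
?······██?██
?███···██?██
?███████??██
??????????██
??????????██

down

??????????██
??????????██
???···███?██
???██·███?██
?███···██?██
?███···██?██
?·····★██?██
?███···██?██
?████████?██
??????????██
??????????██
████████████

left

???????????█
???????????█
????···███?█
????██·███?█
??███···██?█
??███···██?█
??····★·██?█
??███···██?█
??████████?█
???????????█
???????????█
████████████

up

???????????█
???????????█
???????????█
????···███?█
????██·███?█
??███···██?█
??███·★·██?█
??······██?█
??███···██?█
??████████?█
???????????█
???????????█

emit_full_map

??···███
??██·███
███···██
███·★·██
······██
███···██
████████

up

???????????█
???????????█
???????????█
???????????█
????···███?█
????██·███?█
??███·★·██?█
??███···██?█
??······██?█
??███···██?█
??████████?█
???????????█

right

??????????██
??????????██
??????????██
??????????██
???···███?██
???██·███?██
?███··★██?██
?███···██?██
?······██?██
?███···██?██
?████████?██
??????????██

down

??????????██
??????????██
??????????██
???···███?██
???██·███?██
?███···██?██
?███··★██?██
?······██?██
?███···██?██
?████████?██
??????????██
??????????██

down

??????????██
??????????██
???···███?██
???██·███?██
?███···██?██
?███···██?██
?·····★██?██
?███···██?██
?████████?██
??????????██
??????????██
████████████

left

???????????█
???????????█
????···███?█
????██·███?█
??███···██?█
??███···██?█
??····★·██?█
??███···██?█
??████████?█
???????????█
???????????█
████████████

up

???????????█
???????????█
???????????█
????···███?█
????██·███?█
??███···██?█
??███·★·██?█
??······██?█
??███···██?█
??████████?█
???????????█
???????????█

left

????????????
????????????
????????????
?????···███?
????███·███?
???███···██?
???███★··██?
???······██?
???███···██?
???████████?
????????????
????????????

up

????????????
????????????
????????????
????????????
????····███?
????███·███?
???███★··██?
???███···██?
???······██?
???███···██?
???████████?
????????????

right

???????????█
???????????█
???????????█
???????????█
???····███?█
???███·███?█
??███·★·██?█
??███···██?█
??······██?█
??███···██?█
??████████?█
???????????█

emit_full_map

?····███
?███·███
███·★·██
███···██
······██
███···██
████████

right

??????????██
??????????██
??????????██
??????????██
??····███?██
??███·███?██
?███··★██?██
?███···██?██
?······██?██
?███···██?██
?████████?██
??????????██

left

???????????█
???????????█
???????????█
???????????█
???····███?█
???███·███?█
??███·★·██?█
??███···██?█
??······██?█
??███···██?█
??████████?█
???????????█

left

????????????
????????????
????????????
????????????
????····███?
????███·███?
???███★··██?
???███···██?
???······██?
???███···██?
???████████?
????????????


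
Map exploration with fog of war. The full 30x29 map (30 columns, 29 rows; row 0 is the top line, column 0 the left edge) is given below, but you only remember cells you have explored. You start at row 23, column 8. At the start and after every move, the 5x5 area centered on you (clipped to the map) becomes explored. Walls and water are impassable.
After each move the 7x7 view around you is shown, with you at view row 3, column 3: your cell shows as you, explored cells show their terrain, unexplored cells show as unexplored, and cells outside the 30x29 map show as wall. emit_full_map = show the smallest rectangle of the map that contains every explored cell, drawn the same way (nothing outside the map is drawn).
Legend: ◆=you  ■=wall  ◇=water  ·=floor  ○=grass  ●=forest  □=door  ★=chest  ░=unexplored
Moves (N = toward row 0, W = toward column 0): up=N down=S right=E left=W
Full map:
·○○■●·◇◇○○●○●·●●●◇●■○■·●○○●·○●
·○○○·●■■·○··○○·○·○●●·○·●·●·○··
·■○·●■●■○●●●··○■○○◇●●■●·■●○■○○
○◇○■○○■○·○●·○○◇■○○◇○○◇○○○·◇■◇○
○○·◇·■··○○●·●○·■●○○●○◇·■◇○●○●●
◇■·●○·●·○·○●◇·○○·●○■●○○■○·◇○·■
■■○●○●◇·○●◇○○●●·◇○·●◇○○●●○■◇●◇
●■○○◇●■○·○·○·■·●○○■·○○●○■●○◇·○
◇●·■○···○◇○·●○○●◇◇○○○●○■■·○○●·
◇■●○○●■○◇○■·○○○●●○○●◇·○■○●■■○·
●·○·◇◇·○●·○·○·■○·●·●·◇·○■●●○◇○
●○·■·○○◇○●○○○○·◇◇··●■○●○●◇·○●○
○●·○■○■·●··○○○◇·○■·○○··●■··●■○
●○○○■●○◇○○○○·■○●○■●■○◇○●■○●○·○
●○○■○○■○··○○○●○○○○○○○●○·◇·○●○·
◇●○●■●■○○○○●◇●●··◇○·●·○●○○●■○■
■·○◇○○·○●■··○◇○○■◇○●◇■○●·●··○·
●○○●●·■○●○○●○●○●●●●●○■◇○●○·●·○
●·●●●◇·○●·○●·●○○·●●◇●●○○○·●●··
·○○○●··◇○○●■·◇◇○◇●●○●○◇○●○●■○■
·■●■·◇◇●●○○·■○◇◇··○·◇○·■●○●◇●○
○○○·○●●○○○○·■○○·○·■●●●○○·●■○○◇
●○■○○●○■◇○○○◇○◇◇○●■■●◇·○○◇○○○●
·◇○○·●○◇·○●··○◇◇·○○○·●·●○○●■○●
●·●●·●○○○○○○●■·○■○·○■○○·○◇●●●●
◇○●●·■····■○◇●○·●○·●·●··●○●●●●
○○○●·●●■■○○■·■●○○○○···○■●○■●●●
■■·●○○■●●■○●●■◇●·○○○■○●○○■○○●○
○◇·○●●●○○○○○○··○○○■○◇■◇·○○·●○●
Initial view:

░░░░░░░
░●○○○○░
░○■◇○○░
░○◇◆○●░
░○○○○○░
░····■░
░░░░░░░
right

░░░░░░░
●○○○○·░
○■◇○○○░
○◇·◆●·░
○○○○○○░
····■○░
░░░░░░░

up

░░░░░░░
░●●○○·░
●○○○○·░
○■◇◆○○░
○◇·○●·░
○○○○○○░
····■○░

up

░░░░░░░
░◇○○●■░
░●●○○·░
●○○◆○·░
○■◇○○○░
○◇·○●·░
○○○○○○░

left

░░░░░░░
░·◇○○●■
░◇●●○○·
░●○◆○○·
░○■◇○○○
░○◇·○●·
░○○○○○○

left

░░░░░░░
░··◇○○●
░◇◇●●○○
░●●◆○○○
░●○■◇○○
░●○◇·○●
░░○○○○○

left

░░░░░░░
░●··◇○○
░·◇◇●●○
░○●◆○○○
░○●○■◇○
░·●○◇·○
░░░○○○○

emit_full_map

●··◇○○●■
·◇◇●●○○·
○●◆○○○○·
○●○■◇○○○
·●○◇·○●·
░░○○○○○○
░░····■○

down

░●··◇○○
░·◇◇●●○
░○●●○○○
░○●◆■◇○
░·●○◇·○
░·●○○○○
░░░····

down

░·◇◇●●○
░○●●○○○
░○●○■◇○
░·●◆◇·○
░·●○○○○
░·■····
░░░░░░░

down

░○●●○○○
░○●○■◇○
░·●○◇·○
░·●◆○○○
░·■····
░·●●■■░
░░░░░░░

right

○●●○○○○
○●○■◇○○
·●○◇·○●
·●○◆○○○
·■····■
·●●■■○░
░░░░░░░

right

●●○○○○·
●○■◇○○○
●○◇·○●·
●○○◆○○○
■····■○
●●■■○○░
░░░░░░░

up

◇◇●●○○·
●●○○○○·
●○■◇○○○
●○◇◆○●·
●○○○○○○
■····■○
●●■■○○░

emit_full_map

●··◇○○●■
·◇◇●●○○·
○●●○○○○·
○●○■◇○○○
·●○◇◆○●·
·●○○○○○○
·■····■○
·●●■■○○░

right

◇●●○○·░
●○○○○·░
○■◇○○○░
○◇·◆●·░
○○○○○○░
····■○░
●■■○○░░

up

·◇○○●■░
◇●●○○·░
●○○○○·░
○■◇◆○○░
○◇·○●·░
○○○○○○░
····■○░

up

░░░░░░░
·◇○○●■░
◇●●○○·░
●○○◆○·░
○■◇○○○░
○◇·○●·░
○○○○○○░

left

░░░░░░░
··◇○○●■
◇◇●●○○·
●●○◆○○·
●○■◇○○○
●○◇·○●·
●○○○○○○

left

░░░░░░░
●··◇○○●
·◇◇●●○○
○●●◆○○○
○●○■◇○○
·●○◇·○●
·●○○○○○

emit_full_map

●··◇○○●■
·◇◇●●○○·
○●●◆○○○·
○●○■◇○○○
·●○◇·○●·
·●○○○○○○
·■····■○
·●●■■○○░

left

░░░░░░░
░●··◇○○
░·◇◇●●○
░○●◆○○○
░○●○■◇○
░·●○◇·○
░·●○○○○

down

░●··◇○○
░·◇◇●●○
░○●●○○○
░○●◆■◇○
░·●○◇·○
░·●○○○○
░·■····

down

░·◇◇●●○
░○●●○○○
░○●○■◇○
░·●◆◇·○
░·●○○○○
░·■····
░·●●■■○

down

░○●●○○○
░○●○■◇○
░·●○◇·○
░·●◆○○○
░·■····
░·●●■■○
░░░░░░░

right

○●●○○○○
○●○■◇○○
·●○◇·○●
·●○◆○○○
·■····■
·●●■■○○
░░░░░░░

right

●●○○○○·
●○■◇○○○
●○◇·○●·
●○○◆○○○
■····■○
●●■■○○░
░░░░░░░

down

●○■◇○○○
●○◇·○●·
●○○○○○○
■··◆·■○
●●■■○○░
░■●●■○░
░░░░░░░

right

○■◇○○○░
○◇·○●·░
○○○○○○░
···◆■○░
●■■○○■░
■●●■○●░
░░░░░░░

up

●○○○○·░
○■◇○○○░
○◇·○●·░
○○○◆○○░
····■○░
●■■○○■░
■●●■○●░

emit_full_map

●··◇○○●■
·◇◇●●○○·
○●●○○○○·
○●○■◇○○○
·●○◇·○●·
·●○○○◆○○
·■····■○
·●●■■○○■
░░■●●■○●

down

○■◇○○○░
○◇·○●·░
○○○○○○░
···◆■○░
●■■○○■░
■●●■○●░
░░░░░░░

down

○◇·○●·░
○○○○○○░
····■○░
●■■◆○■░
■●●■○●░
░○○○○○░
■■■■■■■

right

◇·○●·░░
○○○○○●░
···■○◇░
■■○◆■·░
●●■○●●░
○○○○○○░
■■■■■■■

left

○◇·○●·░
○○○○○○●
····■○◇
●■■◆○■·
■●●■○●●
░○○○○○○
■■■■■■■

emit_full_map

●··◇○○●■░
·◇◇●●○○·░
○●●○○○○·░
○●○■◇○○○░
·●○◇·○●·░
·●○○○○○○●
·■····■○◇
·●●■■◆○■·
░░■●●■○●●
░░░○○○○○○


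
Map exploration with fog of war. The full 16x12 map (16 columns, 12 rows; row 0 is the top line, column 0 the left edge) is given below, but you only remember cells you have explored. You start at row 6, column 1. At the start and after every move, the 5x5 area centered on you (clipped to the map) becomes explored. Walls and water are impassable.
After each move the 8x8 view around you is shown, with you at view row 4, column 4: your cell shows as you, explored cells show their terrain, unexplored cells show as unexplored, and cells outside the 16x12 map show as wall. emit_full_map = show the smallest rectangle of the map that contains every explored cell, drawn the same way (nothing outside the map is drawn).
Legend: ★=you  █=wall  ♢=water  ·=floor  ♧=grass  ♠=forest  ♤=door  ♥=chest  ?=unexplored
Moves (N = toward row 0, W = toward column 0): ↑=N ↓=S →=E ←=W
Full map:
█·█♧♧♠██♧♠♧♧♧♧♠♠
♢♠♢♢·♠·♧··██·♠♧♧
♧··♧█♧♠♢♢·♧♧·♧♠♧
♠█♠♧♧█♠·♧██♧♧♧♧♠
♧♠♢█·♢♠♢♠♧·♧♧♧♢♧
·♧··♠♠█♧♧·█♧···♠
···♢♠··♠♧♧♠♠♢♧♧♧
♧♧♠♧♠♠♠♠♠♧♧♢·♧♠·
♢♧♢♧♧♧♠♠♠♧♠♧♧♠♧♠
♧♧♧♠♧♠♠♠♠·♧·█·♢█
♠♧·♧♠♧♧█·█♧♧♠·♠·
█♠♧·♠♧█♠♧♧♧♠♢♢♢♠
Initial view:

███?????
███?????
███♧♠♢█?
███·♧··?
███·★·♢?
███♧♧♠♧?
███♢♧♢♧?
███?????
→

██??????
██??????
██♧♠♢█·?
██·♧··♠?
██··★♢♠?
██♧♧♠♧♠?
██♢♧♢♧♧?
██??????

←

███?????
███?????
███♧♠♢█·
███·♧··♠
███·★·♢♠
███♧♧♠♧♠
███♢♧♢♧♧
███?????

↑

███?????
███?????
███♠█♠♧?
███♧♠♢█·
███·★··♠
███···♢♠
███♧♧♠♧♠
███♢♧♢♧♧

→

██??????
██??????
██♠█♠♧♧?
██♧♠♢█·?
██·♧★·♠?
██···♢♠?
██♧♧♠♧♠?
██♢♧♢♧♧?

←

███?????
███?????
███♠█♠♧♧
███♧♠♢█·
███·★··♠
███···♢♠
███♧♧♠♧♠
███♢♧♢♧♧

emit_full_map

♠█♠♧♧
♧♠♢█·
·★··♠
···♢♠
♧♧♠♧♠
♢♧♢♧♧

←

████????
████????
████♠█♠♧
████♧♠♢█
████★♧··
████···♢
████♧♧♠♧
████♢♧♢♧

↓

████????
████♠█♠♧
████♧♠♢█
████·♧··
████★··♢
████♧♧♠♧
████♢♧♢♧
████????

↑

████????
████????
████♠█♠♧
████♧♠♢█
████★♧··
████···♢
████♧♧♠♧
████♢♧♢♧

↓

████????
████♠█♠♧
████♧♠♢█
████·♧··
████★··♢
████♧♧♠♧
████♢♧♢♧
████????


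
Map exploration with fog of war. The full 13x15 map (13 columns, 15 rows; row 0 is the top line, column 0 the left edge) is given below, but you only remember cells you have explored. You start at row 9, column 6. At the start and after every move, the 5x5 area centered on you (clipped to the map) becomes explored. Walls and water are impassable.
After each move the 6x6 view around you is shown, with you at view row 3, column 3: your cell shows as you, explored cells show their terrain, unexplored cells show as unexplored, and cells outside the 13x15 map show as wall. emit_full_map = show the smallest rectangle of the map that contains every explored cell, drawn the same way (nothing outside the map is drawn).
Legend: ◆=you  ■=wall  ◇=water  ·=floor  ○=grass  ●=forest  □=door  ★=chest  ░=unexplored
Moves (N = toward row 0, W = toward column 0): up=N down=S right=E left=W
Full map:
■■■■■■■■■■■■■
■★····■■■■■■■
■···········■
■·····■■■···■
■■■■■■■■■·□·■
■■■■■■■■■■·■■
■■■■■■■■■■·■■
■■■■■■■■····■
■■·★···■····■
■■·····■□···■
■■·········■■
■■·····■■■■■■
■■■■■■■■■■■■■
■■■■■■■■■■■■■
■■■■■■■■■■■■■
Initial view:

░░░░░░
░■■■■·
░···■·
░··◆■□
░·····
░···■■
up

░░░░░░
░■■■■■
░■■■■·
░··◆■·
░···■□
░·····

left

░░░░░░
░■■■■■
░■■■■■
░★·◆·■
░····■
░·····

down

░■■■■■
░■■■■■
░★···■
░··◆·■
░·····
░····■

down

░■■■■■
░★···■
░····■
░··◆··
░····■
░■■■■■

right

■■■■■·
★···■·
····■□
···◆··
····■■
■■■■■■

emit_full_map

■■■■■■
■■■■■·
★···■·
····■□
···◆··
····■■
■■■■■■

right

■■■■·░
···■··
···■□·
···◆··
···■■■
■■■■■■

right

■■■·░░
··■···
··■□··
···◆··
··■■■■
■■■■■■

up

■■■■░░
■■■···
··■···
··■◆··
······
··■■■■

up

░░░░░░
■■■■■·
■■■···
··■◆··
··■□··
······

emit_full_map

■■■■■■■·
■■■■■···
★···■◆··
····■□··
········
····■■■■
■■■■■■■■

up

░░░░░░
░■■■■·
■■■■■·
■■■◆··
··■···
··■□··

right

░░░░░░
■■■■·■
■■■■·■
■■·◆··
·■····
·■□···

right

░░░░░░
■■■·■■
■■■·■■
■··◆·■
■····■
■□···■

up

░░░░░░
░■·□·■
■■■·■■
■■■◆■■
■····■
■····■

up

░░░░░░
░■···■
░■·□·■
■■■◆■■
■■■·■■
■····■

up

░░░░░░
░····■
░■···■
░■·◆·■
■■■·■■
■■■·■■

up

░░░░░░
░■■■■■
░····■
░■·◆·■
░■·□·■
■■■·■■

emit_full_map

░░░░░■■■■■
░░░░░····■
░░░░░■·◆·■
░░░░░■·□·■
░░░■■■■·■■
■■■■■■■·■■
■■■■■····■
★···■····■
····■□···■
········░░
····■■■■░░
■■■■■■■■░░


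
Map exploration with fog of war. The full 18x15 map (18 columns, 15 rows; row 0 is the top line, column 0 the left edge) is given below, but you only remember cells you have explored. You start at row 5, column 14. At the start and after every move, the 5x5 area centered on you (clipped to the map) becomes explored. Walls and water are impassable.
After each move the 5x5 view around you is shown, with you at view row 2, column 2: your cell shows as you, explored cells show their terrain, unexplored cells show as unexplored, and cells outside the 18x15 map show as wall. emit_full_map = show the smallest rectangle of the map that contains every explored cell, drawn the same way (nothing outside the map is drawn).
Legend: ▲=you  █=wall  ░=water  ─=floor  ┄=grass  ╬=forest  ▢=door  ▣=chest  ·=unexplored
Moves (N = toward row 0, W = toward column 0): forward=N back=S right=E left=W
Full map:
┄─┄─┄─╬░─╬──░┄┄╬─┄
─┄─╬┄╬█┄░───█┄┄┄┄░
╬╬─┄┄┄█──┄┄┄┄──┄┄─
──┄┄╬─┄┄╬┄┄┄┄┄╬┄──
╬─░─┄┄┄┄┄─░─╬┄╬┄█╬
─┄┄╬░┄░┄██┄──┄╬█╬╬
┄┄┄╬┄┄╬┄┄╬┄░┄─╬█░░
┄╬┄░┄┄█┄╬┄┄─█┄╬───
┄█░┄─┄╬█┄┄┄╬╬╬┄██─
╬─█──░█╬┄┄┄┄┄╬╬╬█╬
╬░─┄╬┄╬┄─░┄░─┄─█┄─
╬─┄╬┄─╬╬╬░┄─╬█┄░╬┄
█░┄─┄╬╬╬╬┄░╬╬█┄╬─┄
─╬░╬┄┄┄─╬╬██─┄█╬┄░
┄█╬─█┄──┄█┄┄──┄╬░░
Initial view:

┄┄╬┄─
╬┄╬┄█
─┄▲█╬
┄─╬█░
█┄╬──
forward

┄──┄┄
┄┄╬┄─
╬┄▲┄█
─┄╬█╬
┄─╬█░

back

┄┄╬┄─
╬┄╬┄█
─┄▲█╬
┄─╬█░
█┄╬──

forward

┄──┄┄
┄┄╬┄─
╬┄▲┄█
─┄╬█╬
┄─╬█░

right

──┄┄─
┄╬┄──
┄╬▲█╬
┄╬█╬╬
─╬█░░


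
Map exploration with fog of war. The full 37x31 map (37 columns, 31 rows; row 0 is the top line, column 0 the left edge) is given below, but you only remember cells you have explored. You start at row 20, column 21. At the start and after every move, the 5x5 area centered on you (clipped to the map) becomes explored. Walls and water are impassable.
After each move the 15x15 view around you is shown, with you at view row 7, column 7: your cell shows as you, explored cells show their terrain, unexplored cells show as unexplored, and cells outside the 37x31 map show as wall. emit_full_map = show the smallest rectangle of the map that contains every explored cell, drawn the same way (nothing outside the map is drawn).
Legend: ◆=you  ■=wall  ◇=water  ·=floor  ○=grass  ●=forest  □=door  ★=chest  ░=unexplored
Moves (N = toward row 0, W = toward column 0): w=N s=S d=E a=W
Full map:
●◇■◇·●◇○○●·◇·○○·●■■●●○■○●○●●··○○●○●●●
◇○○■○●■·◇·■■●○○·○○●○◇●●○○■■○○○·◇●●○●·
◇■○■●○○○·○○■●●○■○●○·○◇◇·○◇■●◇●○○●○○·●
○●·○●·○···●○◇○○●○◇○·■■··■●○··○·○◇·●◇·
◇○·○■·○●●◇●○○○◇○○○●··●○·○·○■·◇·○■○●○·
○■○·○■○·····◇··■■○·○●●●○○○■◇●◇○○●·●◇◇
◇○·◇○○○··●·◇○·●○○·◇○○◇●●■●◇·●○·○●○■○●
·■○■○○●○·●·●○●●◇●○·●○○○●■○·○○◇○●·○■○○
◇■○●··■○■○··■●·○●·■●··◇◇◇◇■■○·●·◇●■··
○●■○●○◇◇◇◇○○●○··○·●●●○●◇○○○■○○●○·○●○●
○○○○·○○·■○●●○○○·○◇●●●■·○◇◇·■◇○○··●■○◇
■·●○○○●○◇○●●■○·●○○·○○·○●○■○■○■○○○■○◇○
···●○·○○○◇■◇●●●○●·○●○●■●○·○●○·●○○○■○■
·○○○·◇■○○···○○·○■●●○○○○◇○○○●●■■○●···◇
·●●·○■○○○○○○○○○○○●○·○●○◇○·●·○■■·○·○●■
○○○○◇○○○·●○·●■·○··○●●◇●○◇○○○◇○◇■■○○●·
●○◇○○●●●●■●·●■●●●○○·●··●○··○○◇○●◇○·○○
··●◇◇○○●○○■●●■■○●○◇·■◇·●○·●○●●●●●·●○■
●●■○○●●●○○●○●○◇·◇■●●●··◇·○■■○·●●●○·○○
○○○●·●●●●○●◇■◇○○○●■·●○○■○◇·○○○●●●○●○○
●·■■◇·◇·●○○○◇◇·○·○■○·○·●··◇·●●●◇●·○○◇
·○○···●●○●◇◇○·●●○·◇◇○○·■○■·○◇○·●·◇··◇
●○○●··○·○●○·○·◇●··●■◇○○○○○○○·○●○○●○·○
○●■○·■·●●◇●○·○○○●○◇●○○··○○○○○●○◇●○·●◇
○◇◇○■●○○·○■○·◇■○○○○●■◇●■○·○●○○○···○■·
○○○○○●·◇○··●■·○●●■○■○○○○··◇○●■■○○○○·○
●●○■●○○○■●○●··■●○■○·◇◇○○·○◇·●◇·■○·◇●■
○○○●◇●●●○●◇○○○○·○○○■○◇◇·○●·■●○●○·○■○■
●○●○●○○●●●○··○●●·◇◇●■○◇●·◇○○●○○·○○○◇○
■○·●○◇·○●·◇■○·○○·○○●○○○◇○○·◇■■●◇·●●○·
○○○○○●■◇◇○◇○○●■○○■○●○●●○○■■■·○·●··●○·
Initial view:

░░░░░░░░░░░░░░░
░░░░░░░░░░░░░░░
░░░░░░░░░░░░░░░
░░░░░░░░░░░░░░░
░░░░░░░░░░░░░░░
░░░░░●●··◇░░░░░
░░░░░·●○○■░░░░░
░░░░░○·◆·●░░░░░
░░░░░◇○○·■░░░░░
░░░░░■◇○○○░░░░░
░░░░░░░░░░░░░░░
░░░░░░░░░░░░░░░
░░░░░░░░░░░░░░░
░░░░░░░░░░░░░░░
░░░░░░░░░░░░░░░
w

░░░░░░░░░░░░░░░
░░░░░░░░░░░░░░░
░░░░░░░░░░░░░░░
░░░░░░░░░░░░░░░
░░░░░░░░░░░░░░░
░░░░░·■◇·●░░░░░
░░░░░●●··◇░░░░░
░░░░░·●◆○■░░░░░
░░░░░○·○·●░░░░░
░░░░░◇○○·■░░░░░
░░░░░■◇○○○░░░░░
░░░░░░░░░░░░░░░
░░░░░░░░░░░░░░░
░░░░░░░░░░░░░░░
░░░░░░░░░░░░░░░

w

░░░░░░░░░░░░░░░
░░░░░░░░░░░░░░░
░░░░░░░░░░░░░░░
░░░░░░░░░░░░░░░
░░░░░░░░░░░░░░░
░░░░░·●··●░░░░░
░░░░░·■◇·●░░░░░
░░░░░●●◆·◇░░░░░
░░░░░·●○○■░░░░░
░░░░░○·○·●░░░░░
░░░░░◇○○·■░░░░░
░░░░░■◇○○○░░░░░
░░░░░░░░░░░░░░░
░░░░░░░░░░░░░░░
░░░░░░░░░░░░░░░

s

░░░░░░░░░░░░░░░
░░░░░░░░░░░░░░░
░░░░░░░░░░░░░░░
░░░░░░░░░░░░░░░
░░░░░·●··●░░░░░
░░░░░·■◇·●░░░░░
░░░░░●●··◇░░░░░
░░░░░·●◆○■░░░░░
░░░░░○·○·●░░░░░
░░░░░◇○○·■░░░░░
░░░░░■◇○○○░░░░░
░░░░░░░░░░░░░░░
░░░░░░░░░░░░░░░
░░░░░░░░░░░░░░░
░░░░░░░░░░░░░░░

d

░░░░░░░░░░░░░░░
░░░░░░░░░░░░░░░
░░░░░░░░░░░░░░░
░░░░░░░░░░░░░░░
░░░░·●··●░░░░░░
░░░░·■◇·●○░░░░░
░░░░●●··◇·░░░░░
░░░░·●○◆■○░░░░░
░░░░○·○·●·░░░░░
░░░░◇○○·■○░░░░░
░░░░■◇○○○░░░░░░
░░░░░░░░░░░░░░░
░░░░░░░░░░░░░░░
░░░░░░░░░░░░░░░
░░░░░░░░░░░░░░░

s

░░░░░░░░░░░░░░░
░░░░░░░░░░░░░░░
░░░░░░░░░░░░░░░
░░░░·●··●░░░░░░
░░░░·■◇·●○░░░░░
░░░░●●··◇·░░░░░
░░░░·●○○■○░░░░░
░░░░○·○◆●·░░░░░
░░░░◇○○·■○░░░░░
░░░░■◇○○○○░░░░░
░░░░░░░░░░░░░░░
░░░░░░░░░░░░░░░
░░░░░░░░░░░░░░░
░░░░░░░░░░░░░░░
░░░░░░░░░░░░░░░

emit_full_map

·●··●░
·■◇·●○
●●··◇·
·●○○■○
○·○◆●·
◇○○·■○
■◇○○○○

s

░░░░░░░░░░░░░░░
░░░░░░░░░░░░░░░
░░░░·●··●░░░░░░
░░░░·■◇·●○░░░░░
░░░░●●··◇·░░░░░
░░░░·●○○■○░░░░░
░░░░○·○·●·░░░░░
░░░░◇○○◆■○░░░░░
░░░░■◇○○○○░░░░░
░░░░░○○··○░░░░░
░░░░░░░░░░░░░░░
░░░░░░░░░░░░░░░
░░░░░░░░░░░░░░░
░░░░░░░░░░░░░░░
░░░░░░░░░░░░░░░

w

░░░░░░░░░░░░░░░
░░░░░░░░░░░░░░░
░░░░░░░░░░░░░░░
░░░░·●··●░░░░░░
░░░░·■◇·●○░░░░░
░░░░●●··◇·░░░░░
░░░░·●○○■○░░░░░
░░░░○·○◆●·░░░░░
░░░░◇○○·■○░░░░░
░░░░■◇○○○○░░░░░
░░░░░○○··○░░░░░
░░░░░░░░░░░░░░░
░░░░░░░░░░░░░░░
░░░░░░░░░░░░░░░
░░░░░░░░░░░░░░░

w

░░░░░░░░░░░░░░░
░░░░░░░░░░░░░░░
░░░░░░░░░░░░░░░
░░░░░░░░░░░░░░░
░░░░·●··●░░░░░░
░░░░·■◇·●○░░░░░
░░░░●●··◇·░░░░░
░░░░·●○◆■○░░░░░
░░░░○·○·●·░░░░░
░░░░◇○○·■○░░░░░
░░░░■◇○○○○░░░░░
░░░░░○○··○░░░░░
░░░░░░░░░░░░░░░
░░░░░░░░░░░░░░░
░░░░░░░░░░░░░░░

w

░░░░░░░░░░░░░░░
░░░░░░░░░░░░░░░
░░░░░░░░░░░░░░░
░░░░░░░░░░░░░░░
░░░░░░░░░░░░░░░
░░░░·●··●○░░░░░
░░░░·■◇·●○░░░░░
░░░░●●·◆◇·░░░░░
░░░░·●○○■○░░░░░
░░░░○·○·●·░░░░░
░░░░◇○○·■○░░░░░
░░░░■◇○○○○░░░░░
░░░░░○○··○░░░░░
░░░░░░░░░░░░░░░
░░░░░░░░░░░░░░░

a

░░░░░░░░░░░░░░░
░░░░░░░░░░░░░░░
░░░░░░░░░░░░░░░
░░░░░░░░░░░░░░░
░░░░░░░░░░░░░░░
░░░░░·●··●○░░░░
░░░░░·■◇·●○░░░░
░░░░░●●◆·◇·░░░░
░░░░░·●○○■○░░░░
░░░░░○·○·●·░░░░
░░░░░◇○○·■○░░░░
░░░░░■◇○○○○░░░░
░░░░░░○○··○░░░░
░░░░░░░░░░░░░░░
░░░░░░░░░░░░░░░

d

░░░░░░░░░░░░░░░
░░░░░░░░░░░░░░░
░░░░░░░░░░░░░░░
░░░░░░░░░░░░░░░
░░░░░░░░░░░░░░░
░░░░·●··●○░░░░░
░░░░·■◇·●○░░░░░
░░░░●●·◆◇·░░░░░
░░░░·●○○■○░░░░░
░░░░○·○·●·░░░░░
░░░░◇○○·■○░░░░░
░░░░■◇○○○○░░░░░
░░░░░○○··○░░░░░
░░░░░░░░░░░░░░░
░░░░░░░░░░░░░░░

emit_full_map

·●··●○
·■◇·●○
●●·◆◇·
·●○○■○
○·○·●·
◇○○·■○
■◇○○○○
░○○··○

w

░░░░░░░░░░░░░░░
░░░░░░░░░░░░░░░
░░░░░░░░░░░░░░░
░░░░░░░░░░░░░░░
░░░░░░░░░░░░░░░
░░░░░●◇●○◇░░░░░
░░░░·●··●○░░░░░
░░░░·■◇◆●○░░░░░
░░░░●●··◇·░░░░░
░░░░·●○○■○░░░░░
░░░░○·○·●·░░░░░
░░░░◇○○·■○░░░░░
░░░░■◇○○○○░░░░░
░░░░░○○··○░░░░░
░░░░░░░░░░░░░░░

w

░░░░░░░░░░░░░░░
░░░░░░░░░░░░░░░
░░░░░░░░░░░░░░░
░░░░░░░░░░░░░░░
░░░░░░░░░░░░░░░
░░░░░○●○◇○░░░░░
░░░░░●◇●○◇░░░░░
░░░░·●·◆●○░░░░░
░░░░·■◇·●○░░░░░
░░░░●●··◇·░░░░░
░░░░·●○○■○░░░░░
░░░░○·○·●·░░░░░
░░░░◇○○·■○░░░░░
░░░░■◇○○○○░░░░░
░░░░░○○··○░░░░░

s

░░░░░░░░░░░░░░░
░░░░░░░░░░░░░░░
░░░░░░░░░░░░░░░
░░░░░░░░░░░░░░░
░░░░░○●○◇○░░░░░
░░░░░●◇●○◇░░░░░
░░░░·●··●○░░░░░
░░░░·■◇◆●○░░░░░
░░░░●●··◇·░░░░░
░░░░·●○○■○░░░░░
░░░░○·○·●·░░░░░
░░░░◇○○·■○░░░░░
░░░░■◇○○○○░░░░░
░░░░░○○··○░░░░░
░░░░░░░░░░░░░░░

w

░░░░░░░░░░░░░░░
░░░░░░░░░░░░░░░
░░░░░░░░░░░░░░░
░░░░░░░░░░░░░░░
░░░░░░░░░░░░░░░
░░░░░○●○◇○░░░░░
░░░░░●◇●○◇░░░░░
░░░░·●·◆●○░░░░░
░░░░·■◇·●○░░░░░
░░░░●●··◇·░░░░░
░░░░·●○○■○░░░░░
░░░░○·○·●·░░░░░
░░░░◇○○·■○░░░░░
░░░░■◇○○○○░░░░░
░░░░░○○··○░░░░░

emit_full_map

░○●○◇○
░●◇●○◇
·●·◆●○
·■◇·●○
●●··◇·
·●○○■○
○·○·●·
◇○○·■○
■◇○○○○
░○○··○
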